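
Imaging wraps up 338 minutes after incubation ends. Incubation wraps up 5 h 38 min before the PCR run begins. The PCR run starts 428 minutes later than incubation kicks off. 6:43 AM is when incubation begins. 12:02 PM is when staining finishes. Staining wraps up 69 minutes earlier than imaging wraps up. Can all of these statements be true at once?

No

The PCR run starts at 6:43 AM + 428 min = 1:51 PM.
Incubation ends at 1:51 PM − 338 min = 8:13 AM.
Imaging ends at 8:13 AM + 338 min = 1:51 PM.
Staining ends at 1:51 PM − 69 min = 12:42 PM.
But staining is also said to end at 12:02 PM — a 40-minute conflict.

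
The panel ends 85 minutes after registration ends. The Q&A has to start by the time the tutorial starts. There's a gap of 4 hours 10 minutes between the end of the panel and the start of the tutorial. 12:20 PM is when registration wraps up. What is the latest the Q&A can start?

The panel ends at 12:20 PM + 85 min = 1:45 PM.
The tutorial starts at 1:45 PM + 250 min = 5:55 PM.
The Q&A is bounded by the tutorial, so the latest it can start is 5:55 PM.

5:55 PM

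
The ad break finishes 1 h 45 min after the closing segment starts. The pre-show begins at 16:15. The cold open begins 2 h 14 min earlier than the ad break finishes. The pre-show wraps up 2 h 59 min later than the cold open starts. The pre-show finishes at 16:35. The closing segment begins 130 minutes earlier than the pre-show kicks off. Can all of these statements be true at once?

The closing segment starts at 16:15 − 130 min = 14:05.
The ad break ends at 14:05 + 105 min = 15:50.
The cold open starts at 15:50 − 134 min = 13:36.
The pre-show ends at 13:36 + 179 min = 16:35.
That matches the stated 16:35, so the schedule is consistent.

Yes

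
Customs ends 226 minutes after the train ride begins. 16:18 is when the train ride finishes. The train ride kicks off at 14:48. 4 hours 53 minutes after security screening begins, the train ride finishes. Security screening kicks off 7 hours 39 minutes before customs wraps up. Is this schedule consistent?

Customs ends at 14:48 + 226 min = 18:34.
Security screening starts at 18:34 − 459 min = 10:55.
The train ride ends at 10:55 + 293 min = 15:48.
But the train ride is also said to end at 16:18 — a 30-minute conflict.

No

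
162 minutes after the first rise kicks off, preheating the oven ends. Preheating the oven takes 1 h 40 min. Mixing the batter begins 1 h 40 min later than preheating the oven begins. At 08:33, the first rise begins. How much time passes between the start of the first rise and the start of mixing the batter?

2 h 42 min

Preheating the oven ends at 08:33 + 162 min = 11:15.
Preheating the oven starts at 11:15 − 100 min = 09:35.
Mixing the batter starts at 09:35 + 100 min = 11:15.
From 08:33 to 11:15 is 2 h 42 min.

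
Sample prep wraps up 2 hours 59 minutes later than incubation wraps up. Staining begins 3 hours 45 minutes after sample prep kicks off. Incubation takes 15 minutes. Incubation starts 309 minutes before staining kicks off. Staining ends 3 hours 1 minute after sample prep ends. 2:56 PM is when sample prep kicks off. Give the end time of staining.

Staining starts at 2:56 PM + 225 min = 6:41 PM.
Incubation starts at 6:41 PM − 309 min = 1:32 PM.
Incubation ends at 1:32 PM + 15 min = 1:47 PM.
Sample prep ends at 1:47 PM + 179 min = 4:46 PM.
Staining ends at 4:46 PM + 181 min = 7:47 PM.

7:47 PM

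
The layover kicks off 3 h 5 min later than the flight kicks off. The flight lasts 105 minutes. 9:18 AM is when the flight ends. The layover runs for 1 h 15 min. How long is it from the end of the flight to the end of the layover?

2 h 35 min

The flight starts at 9:18 AM − 105 min = 7:33 AM.
The layover starts at 7:33 AM + 185 min = 10:38 AM.
The layover ends at 10:38 AM + 75 min = 11:53 AM.
From 9:18 AM to 11:53 AM is 2 h 35 min.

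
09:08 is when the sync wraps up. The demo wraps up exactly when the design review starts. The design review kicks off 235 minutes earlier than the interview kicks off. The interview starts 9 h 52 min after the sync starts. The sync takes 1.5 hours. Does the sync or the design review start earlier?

The sync starts at 09:08 − 90 min = 07:38.
The interview starts at 07:38 + 592 min = 17:30.
The design review starts at 17:30 − 235 min = 13:35.
The sync starts at 07:38 and the design review starts at 13:35, so the sync is first.

the sync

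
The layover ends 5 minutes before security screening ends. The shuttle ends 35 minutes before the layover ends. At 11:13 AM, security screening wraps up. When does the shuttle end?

The layover ends at 11:13 AM − 5 min = 11:08 AM.
The shuttle ends at 11:08 AM − 35 min = 10:33 AM.

10:33 AM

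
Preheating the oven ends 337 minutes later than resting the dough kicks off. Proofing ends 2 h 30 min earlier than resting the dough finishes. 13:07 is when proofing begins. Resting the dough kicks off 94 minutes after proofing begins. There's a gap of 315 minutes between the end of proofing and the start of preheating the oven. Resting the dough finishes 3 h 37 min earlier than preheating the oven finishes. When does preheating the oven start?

Resting the dough starts at 13:07 + 94 min = 14:41.
Preheating the oven ends at 14:41 + 337 min = 20:18.
Resting the dough ends at 20:18 − 217 min = 16:41.
Proofing ends at 16:41 − 150 min = 14:11.
Preheating the oven starts at 14:11 + 315 min = 19:26.

19:26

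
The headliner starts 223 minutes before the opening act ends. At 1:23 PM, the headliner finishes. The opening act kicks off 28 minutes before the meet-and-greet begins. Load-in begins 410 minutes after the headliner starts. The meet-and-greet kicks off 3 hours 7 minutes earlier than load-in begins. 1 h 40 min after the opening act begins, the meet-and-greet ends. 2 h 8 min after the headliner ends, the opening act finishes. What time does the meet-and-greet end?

The opening act ends at 1:23 PM + 128 min = 3:31 PM.
The headliner starts at 3:31 PM − 223 min = 11:48 AM.
Load-in starts at 11:48 AM + 410 min = 6:38 PM.
The meet-and-greet starts at 6:38 PM − 187 min = 3:31 PM.
The opening act starts at 3:31 PM − 28 min = 3:03 PM.
The meet-and-greet ends at 3:03 PM + 100 min = 4:43 PM.

4:43 PM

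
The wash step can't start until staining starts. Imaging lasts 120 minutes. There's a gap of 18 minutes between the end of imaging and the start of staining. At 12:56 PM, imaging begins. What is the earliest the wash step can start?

3:14 PM

Imaging ends at 12:56 PM + 120 min = 2:56 PM.
Staining starts at 2:56 PM + 18 min = 3:14 PM.
The wash step is bounded by staining, so the earliest it can start is 3:14 PM.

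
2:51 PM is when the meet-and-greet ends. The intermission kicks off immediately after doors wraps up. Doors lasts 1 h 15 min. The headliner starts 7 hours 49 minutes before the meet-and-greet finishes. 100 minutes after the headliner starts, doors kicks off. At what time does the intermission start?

The headliner starts at 2:51 PM − 469 min = 7:02 AM.
Doors starts at 7:02 AM + 100 min = 8:42 AM.
Doors ends at 8:42 AM + 75 min = 9:57 AM.
So the intermission starts at 9:57 AM.

9:57 AM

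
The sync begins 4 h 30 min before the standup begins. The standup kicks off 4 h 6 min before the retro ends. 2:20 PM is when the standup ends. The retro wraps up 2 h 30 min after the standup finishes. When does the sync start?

The retro ends at 2:20 PM + 150 min = 4:50 PM.
The standup starts at 4:50 PM − 246 min = 12:44 PM.
The sync starts at 12:44 PM − 270 min = 8:14 AM.

8:14 AM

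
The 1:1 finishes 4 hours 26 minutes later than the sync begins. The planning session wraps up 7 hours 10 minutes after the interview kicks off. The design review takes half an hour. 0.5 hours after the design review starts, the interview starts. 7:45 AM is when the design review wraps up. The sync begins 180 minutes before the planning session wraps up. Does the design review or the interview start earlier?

the design review

The design review starts at 7:45 AM − 30 min = 7:15 AM.
The interview starts at 7:15 AM + 30 min = 7:45 AM.
The design review starts at 7:15 AM and the interview starts at 7:45 AM, so the design review is first.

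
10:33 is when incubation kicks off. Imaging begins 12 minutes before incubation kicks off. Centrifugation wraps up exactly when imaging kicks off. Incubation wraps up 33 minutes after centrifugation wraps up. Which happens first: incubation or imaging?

Imaging starts at 10:33 − 12 min = 10:21.
Incubation starts at 10:33 and imaging starts at 10:21, so imaging is first.

imaging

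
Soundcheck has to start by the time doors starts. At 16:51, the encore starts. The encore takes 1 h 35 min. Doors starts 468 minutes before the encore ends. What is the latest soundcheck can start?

The encore ends at 16:51 + 95 min = 18:26.
Doors starts at 18:26 − 468 min = 10:38.
Soundcheck is bounded by doors, so the latest it can start is 10:38.

10:38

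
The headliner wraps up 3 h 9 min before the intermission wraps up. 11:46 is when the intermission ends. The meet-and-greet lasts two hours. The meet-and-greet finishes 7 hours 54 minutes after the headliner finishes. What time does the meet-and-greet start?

The headliner ends at 11:46 − 189 min = 08:37.
The meet-and-greet ends at 08:37 + 474 min = 16:31.
The meet-and-greet starts at 16:31 − 120 min = 14:31.

14:31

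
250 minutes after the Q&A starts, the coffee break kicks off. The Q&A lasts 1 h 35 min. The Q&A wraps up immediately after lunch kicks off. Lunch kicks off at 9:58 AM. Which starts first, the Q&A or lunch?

the Q&A

The Q&A ends at 9:58 AM.
The Q&A starts at 9:58 AM − 95 min = 8:23 AM.
The Q&A starts at 8:23 AM and lunch starts at 9:58 AM, so the Q&A is first.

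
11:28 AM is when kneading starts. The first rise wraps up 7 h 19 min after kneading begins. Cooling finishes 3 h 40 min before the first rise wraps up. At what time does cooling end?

3:07 PM

The first rise ends at 11:28 AM + 439 min = 6:47 PM.
Cooling ends at 6:47 PM − 220 min = 3:07 PM.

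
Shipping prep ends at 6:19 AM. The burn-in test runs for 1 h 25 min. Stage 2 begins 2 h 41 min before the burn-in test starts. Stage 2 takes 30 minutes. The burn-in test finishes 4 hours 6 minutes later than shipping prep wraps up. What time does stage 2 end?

The burn-in test ends at 6:19 AM + 246 min = 10:25 AM.
The burn-in test starts at 10:25 AM − 85 min = 9:00 AM.
Stage 2 starts at 9:00 AM − 161 min = 6:19 AM.
Stage 2 ends at 6:19 AM + 30 min = 6:49 AM.

6:49 AM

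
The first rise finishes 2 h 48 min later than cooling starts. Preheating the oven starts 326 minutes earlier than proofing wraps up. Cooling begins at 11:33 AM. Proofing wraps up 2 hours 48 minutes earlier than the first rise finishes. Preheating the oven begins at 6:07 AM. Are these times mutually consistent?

The first rise ends at 11:33 AM + 168 min = 2:21 PM.
Proofing ends at 2:21 PM − 168 min = 11:33 AM.
Preheating the oven starts at 11:33 AM − 326 min = 6:07 AM.
That matches the stated 6:07 AM, so the schedule is consistent.

Yes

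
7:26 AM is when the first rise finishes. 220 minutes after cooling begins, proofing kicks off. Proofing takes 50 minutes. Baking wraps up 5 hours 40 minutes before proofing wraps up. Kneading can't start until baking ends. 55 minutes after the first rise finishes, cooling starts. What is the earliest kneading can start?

Cooling starts at 7:26 AM + 55 min = 8:21 AM.
Proofing starts at 8:21 AM + 220 min = 12:01 PM.
Proofing ends at 12:01 PM + 50 min = 12:51 PM.
Baking ends at 12:51 PM − 340 min = 7:11 AM.
Kneading is bounded by baking, so the earliest it can start is 7:11 AM.

7:11 AM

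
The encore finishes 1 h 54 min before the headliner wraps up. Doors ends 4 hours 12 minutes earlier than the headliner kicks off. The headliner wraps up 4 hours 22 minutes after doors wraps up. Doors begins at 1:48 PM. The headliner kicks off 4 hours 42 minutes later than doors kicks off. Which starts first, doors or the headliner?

The headliner starts at 1:48 PM + 282 min = 6:30 PM.
Doors starts at 1:48 PM and the headliner starts at 6:30 PM, so doors is first.

doors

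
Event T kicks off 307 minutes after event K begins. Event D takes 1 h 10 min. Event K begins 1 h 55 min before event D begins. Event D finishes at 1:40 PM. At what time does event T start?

3:42 PM

Event D starts at 1:40 PM − 70 min = 12:30 PM.
Event K starts at 12:30 PM − 115 min = 10:35 AM.
Event T starts at 10:35 AM + 307 min = 3:42 PM.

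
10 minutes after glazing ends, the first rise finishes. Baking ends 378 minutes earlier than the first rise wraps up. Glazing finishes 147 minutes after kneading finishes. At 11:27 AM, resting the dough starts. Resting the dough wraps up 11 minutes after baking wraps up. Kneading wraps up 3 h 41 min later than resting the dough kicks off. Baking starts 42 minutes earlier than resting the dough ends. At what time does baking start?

10:56 AM

Kneading ends at 11:27 AM + 221 min = 3:08 PM.
Glazing ends at 3:08 PM + 147 min = 5:35 PM.
The first rise ends at 5:35 PM + 10 min = 5:45 PM.
Baking ends at 5:45 PM − 378 min = 11:27 AM.
Resting the dough ends at 11:27 AM + 11 min = 11:38 AM.
Baking starts at 11:38 AM − 42 min = 10:56 AM.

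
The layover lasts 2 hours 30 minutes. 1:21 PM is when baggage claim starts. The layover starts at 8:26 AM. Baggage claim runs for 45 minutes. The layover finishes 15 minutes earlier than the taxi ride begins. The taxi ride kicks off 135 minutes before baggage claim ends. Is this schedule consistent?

Baggage claim ends at 1:21 PM + 45 min = 2:06 PM.
The taxi ride starts at 2:06 PM − 135 min = 11:51 AM.
The layover ends at 11:51 AM − 15 min = 11:36 AM.
The layover starts at 11:36 AM − 150 min = 9:06 AM.
But the layover is also said to start at 8:26 AM — a 40-minute conflict.

No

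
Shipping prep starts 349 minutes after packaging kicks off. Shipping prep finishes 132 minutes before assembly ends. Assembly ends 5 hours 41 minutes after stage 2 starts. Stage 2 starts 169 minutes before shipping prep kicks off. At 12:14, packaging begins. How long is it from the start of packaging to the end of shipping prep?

Shipping prep starts at 12:14 + 349 min = 18:03.
Stage 2 starts at 18:03 − 169 min = 15:14.
Assembly ends at 15:14 + 341 min = 20:55.
Shipping prep ends at 20:55 − 132 min = 18:43.
From 12:14 to 18:43 is 389 minutes.

389 minutes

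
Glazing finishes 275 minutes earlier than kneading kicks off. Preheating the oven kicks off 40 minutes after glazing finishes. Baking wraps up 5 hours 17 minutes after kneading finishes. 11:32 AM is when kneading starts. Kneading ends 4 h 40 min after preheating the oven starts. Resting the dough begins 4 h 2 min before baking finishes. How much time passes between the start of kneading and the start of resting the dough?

Glazing ends at 11:32 AM − 275 min = 6:57 AM.
Preheating the oven starts at 6:57 AM + 40 min = 7:37 AM.
Kneading ends at 7:37 AM + 280 min = 12:17 PM.
Baking ends at 12:17 PM + 317 min = 5:34 PM.
Resting the dough starts at 5:34 PM − 242 min = 1:32 PM.
From 11:32 AM to 1:32 PM is 2 hours.

2 hours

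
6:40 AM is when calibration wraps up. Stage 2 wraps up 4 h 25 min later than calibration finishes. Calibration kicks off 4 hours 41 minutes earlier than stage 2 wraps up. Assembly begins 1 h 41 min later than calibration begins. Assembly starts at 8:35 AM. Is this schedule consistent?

No

Stage 2 ends at 6:40 AM + 265 min = 11:05 AM.
Calibration starts at 11:05 AM − 281 min = 6:24 AM.
Assembly starts at 6:24 AM + 101 min = 8:05 AM.
But assembly is also said to start at 8:35 AM — a 30-minute conflict.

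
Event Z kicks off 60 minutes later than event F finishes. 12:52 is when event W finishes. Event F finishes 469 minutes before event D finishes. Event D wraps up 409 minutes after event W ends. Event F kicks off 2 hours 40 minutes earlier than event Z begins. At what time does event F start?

Event D ends at 12:52 + 409 min = 19:41.
Event F ends at 19:41 − 469 min = 11:52.
Event Z starts at 11:52 + 60 min = 12:52.
Event F starts at 12:52 − 160 min = 10:12.

10:12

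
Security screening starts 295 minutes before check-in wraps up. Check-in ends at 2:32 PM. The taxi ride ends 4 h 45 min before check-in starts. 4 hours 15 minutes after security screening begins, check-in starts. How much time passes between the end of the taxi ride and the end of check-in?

Security screening starts at 2:32 PM − 295 min = 9:37 AM.
Check-in starts at 9:37 AM + 255 min = 1:52 PM.
The taxi ride ends at 1:52 PM − 285 min = 9:07 AM.
From 9:07 AM to 2:32 PM is 5 hours 25 minutes.

5 hours 25 minutes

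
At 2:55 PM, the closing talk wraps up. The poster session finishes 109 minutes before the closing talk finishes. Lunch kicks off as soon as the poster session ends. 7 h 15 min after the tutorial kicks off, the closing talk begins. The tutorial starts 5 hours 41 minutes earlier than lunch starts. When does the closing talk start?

2:40 PM

The poster session ends at 2:55 PM − 109 min = 1:06 PM.
So lunch starts at 1:06 PM.
The tutorial starts at 1:06 PM − 341 min = 7:25 AM.
The closing talk starts at 7:25 AM + 435 min = 2:40 PM.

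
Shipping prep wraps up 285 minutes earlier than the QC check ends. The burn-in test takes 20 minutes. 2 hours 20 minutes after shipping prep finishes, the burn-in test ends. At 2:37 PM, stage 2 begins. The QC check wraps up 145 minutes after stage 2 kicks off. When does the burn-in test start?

The QC check ends at 2:37 PM + 145 min = 5:02 PM.
Shipping prep ends at 5:02 PM − 285 min = 12:17 PM.
The burn-in test ends at 12:17 PM + 140 min = 2:37 PM.
The burn-in test starts at 2:37 PM − 20 min = 2:17 PM.

2:17 PM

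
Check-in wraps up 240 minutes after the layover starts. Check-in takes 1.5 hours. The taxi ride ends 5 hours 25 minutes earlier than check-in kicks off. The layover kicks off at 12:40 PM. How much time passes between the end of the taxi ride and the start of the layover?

Check-in ends at 12:40 PM + 240 min = 4:40 PM.
Check-in starts at 4:40 PM − 90 min = 3:10 PM.
The taxi ride ends at 3:10 PM − 325 min = 9:45 AM.
From 9:45 AM to 12:40 PM is 2 h 55 min.

2 h 55 min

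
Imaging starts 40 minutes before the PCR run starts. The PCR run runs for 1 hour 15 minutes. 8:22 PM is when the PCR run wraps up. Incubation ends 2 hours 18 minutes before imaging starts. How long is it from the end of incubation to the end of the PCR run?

The PCR run starts at 8:22 PM − 75 min = 7:07 PM.
Imaging starts at 7:07 PM − 40 min = 6:27 PM.
Incubation ends at 6:27 PM − 138 min = 4:09 PM.
From 4:09 PM to 8:22 PM is 4 h 13 min.

4 h 13 min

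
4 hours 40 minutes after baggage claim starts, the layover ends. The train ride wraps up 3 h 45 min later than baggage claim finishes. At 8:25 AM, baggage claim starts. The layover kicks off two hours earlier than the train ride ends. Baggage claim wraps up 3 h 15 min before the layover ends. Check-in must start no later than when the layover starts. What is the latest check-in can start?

The layover ends at 8:25 AM + 280 min = 1:05 PM.
Baggage claim ends at 1:05 PM − 195 min = 9:50 AM.
The train ride ends at 9:50 AM + 225 min = 1:35 PM.
The layover starts at 1:35 PM − 120 min = 11:35 AM.
Check-in is bounded by the layover, so the latest it can start is 11:35 AM.

11:35 AM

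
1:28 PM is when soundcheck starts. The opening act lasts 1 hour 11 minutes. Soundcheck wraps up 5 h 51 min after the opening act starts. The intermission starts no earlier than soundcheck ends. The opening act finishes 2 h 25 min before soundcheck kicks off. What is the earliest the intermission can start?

The opening act ends at 1:28 PM − 145 min = 11:03 AM.
The opening act starts at 11:03 AM − 71 min = 9:52 AM.
Soundcheck ends at 9:52 AM + 351 min = 3:43 PM.
The intermission is bounded by soundcheck, so the earliest it can start is 3:43 PM.

3:43 PM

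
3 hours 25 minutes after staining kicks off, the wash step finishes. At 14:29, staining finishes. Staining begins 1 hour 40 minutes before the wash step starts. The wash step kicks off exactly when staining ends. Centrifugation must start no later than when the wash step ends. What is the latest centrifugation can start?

16:14

The wash step starts at 14:29.
Staining starts at 14:29 − 100 min = 12:49.
The wash step ends at 12:49 + 205 min = 16:14.
Centrifugation is bounded by the wash step, so the latest it can start is 16:14.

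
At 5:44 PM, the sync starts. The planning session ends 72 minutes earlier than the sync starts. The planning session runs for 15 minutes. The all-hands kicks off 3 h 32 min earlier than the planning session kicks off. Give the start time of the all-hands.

12:45 PM

The planning session ends at 5:44 PM − 72 min = 4:32 PM.
The planning session starts at 4:32 PM − 15 min = 4:17 PM.
The all-hands starts at 4:17 PM − 212 min = 12:45 PM.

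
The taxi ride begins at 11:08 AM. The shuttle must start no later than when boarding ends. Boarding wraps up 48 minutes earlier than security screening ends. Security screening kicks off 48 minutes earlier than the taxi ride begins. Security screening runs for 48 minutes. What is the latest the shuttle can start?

10:20 AM

Security screening starts at 11:08 AM − 48 min = 10:20 AM.
Security screening ends at 10:20 AM + 48 min = 11:08 AM.
Boarding ends at 11:08 AM − 48 min = 10:20 AM.
The shuttle is bounded by boarding, so the latest it can start is 10:20 AM.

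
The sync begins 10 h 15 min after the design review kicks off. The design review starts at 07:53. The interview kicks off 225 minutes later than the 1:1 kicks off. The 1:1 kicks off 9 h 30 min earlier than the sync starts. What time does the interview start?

The sync starts at 07:53 + 615 min = 18:08.
The 1:1 starts at 18:08 − 570 min = 08:38.
The interview starts at 08:38 + 225 min = 12:23.

12:23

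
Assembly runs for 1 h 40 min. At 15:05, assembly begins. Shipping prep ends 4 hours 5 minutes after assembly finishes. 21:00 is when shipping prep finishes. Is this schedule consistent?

Assembly ends at 15:05 + 100 min = 16:45.
Shipping prep ends at 16:45 + 245 min = 20:50.
But shipping prep is also said to end at 21:00 — a 10-minute conflict.

No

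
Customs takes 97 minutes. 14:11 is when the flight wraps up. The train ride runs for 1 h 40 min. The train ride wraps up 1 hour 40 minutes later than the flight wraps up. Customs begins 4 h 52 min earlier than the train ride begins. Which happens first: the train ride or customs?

customs

The train ride ends at 14:11 + 100 min = 15:51.
The train ride starts at 15:51 − 100 min = 14:11.
Customs starts at 14:11 − 292 min = 09:19.
The train ride starts at 14:11 and customs starts at 09:19, so customs is first.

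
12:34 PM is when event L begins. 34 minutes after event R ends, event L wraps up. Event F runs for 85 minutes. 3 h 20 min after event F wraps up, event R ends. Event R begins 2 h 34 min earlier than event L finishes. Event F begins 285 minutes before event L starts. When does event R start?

10:34 AM

Event F starts at 12:34 PM − 285 min = 7:49 AM.
Event F ends at 7:49 AM + 85 min = 9:14 AM.
Event R ends at 9:14 AM + 200 min = 12:34 PM.
Event L ends at 12:34 PM + 34 min = 1:08 PM.
Event R starts at 1:08 PM − 154 min = 10:34 AM.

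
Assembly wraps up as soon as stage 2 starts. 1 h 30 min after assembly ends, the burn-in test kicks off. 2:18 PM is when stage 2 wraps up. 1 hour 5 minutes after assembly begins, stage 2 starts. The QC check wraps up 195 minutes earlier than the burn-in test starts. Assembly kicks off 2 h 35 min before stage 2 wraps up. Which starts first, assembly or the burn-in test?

assembly

Assembly starts at 2:18 PM − 155 min = 11:43 AM.
Stage 2 starts at 11:43 AM + 65 min = 12:48 PM.
So assembly ends at 12:48 PM.
The burn-in test starts at 12:48 PM + 90 min = 2:18 PM.
Assembly starts at 11:43 AM and the burn-in test starts at 2:18 PM, so assembly is first.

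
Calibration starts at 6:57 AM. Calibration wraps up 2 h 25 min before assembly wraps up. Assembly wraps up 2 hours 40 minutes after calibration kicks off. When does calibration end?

7:12 AM

Assembly ends at 6:57 AM + 160 min = 9:37 AM.
Calibration ends at 9:37 AM − 145 min = 7:12 AM.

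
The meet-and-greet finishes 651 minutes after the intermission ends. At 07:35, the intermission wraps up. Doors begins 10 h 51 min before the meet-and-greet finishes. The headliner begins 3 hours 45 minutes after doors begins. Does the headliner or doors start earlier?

The meet-and-greet ends at 07:35 + 651 min = 18:26.
Doors starts at 18:26 − 651 min = 07:35.
The headliner starts at 07:35 + 225 min = 11:20.
The headliner starts at 11:20 and doors starts at 07:35, so doors is first.

doors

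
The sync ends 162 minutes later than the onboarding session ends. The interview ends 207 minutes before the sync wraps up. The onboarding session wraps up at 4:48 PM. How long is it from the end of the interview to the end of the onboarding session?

The sync ends at 4:48 PM + 162 min = 7:30 PM.
The interview ends at 7:30 PM − 207 min = 4:03 PM.
From 4:03 PM to 4:48 PM is 45 minutes.

45 minutes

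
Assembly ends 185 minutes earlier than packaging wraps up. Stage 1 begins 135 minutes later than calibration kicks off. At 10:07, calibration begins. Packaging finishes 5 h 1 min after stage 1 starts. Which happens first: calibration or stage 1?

Stage 1 starts at 10:07 + 135 min = 12:22.
Calibration starts at 10:07 and stage 1 starts at 12:22, so calibration is first.

calibration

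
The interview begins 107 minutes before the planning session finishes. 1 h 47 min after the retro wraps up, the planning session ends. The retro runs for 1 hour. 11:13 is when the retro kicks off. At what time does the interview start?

12:13

The retro ends at 11:13 + 60 min = 12:13.
The planning session ends at 12:13 + 107 min = 14:00.
The interview starts at 14:00 − 107 min = 12:13.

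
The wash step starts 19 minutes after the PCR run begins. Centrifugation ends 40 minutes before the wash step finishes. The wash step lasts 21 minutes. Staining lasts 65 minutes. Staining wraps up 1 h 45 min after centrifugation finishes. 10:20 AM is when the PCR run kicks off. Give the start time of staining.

11:00 AM

The wash step starts at 10:20 AM + 19 min = 10:39 AM.
The wash step ends at 10:39 AM + 21 min = 11:00 AM.
Centrifugation ends at 11:00 AM − 40 min = 10:20 AM.
Staining ends at 10:20 AM + 105 min = 12:05 PM.
Staining starts at 12:05 PM − 65 min = 11:00 AM.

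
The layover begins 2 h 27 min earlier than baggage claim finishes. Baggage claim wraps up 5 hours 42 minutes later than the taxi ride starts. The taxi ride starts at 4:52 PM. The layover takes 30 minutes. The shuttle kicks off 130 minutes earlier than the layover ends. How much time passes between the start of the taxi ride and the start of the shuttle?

Baggage claim ends at 4:52 PM + 342 min = 10:34 PM.
The layover starts at 10:34 PM − 147 min = 8:07 PM.
The layover ends at 8:07 PM + 30 min = 8:37 PM.
The shuttle starts at 8:37 PM − 130 min = 6:27 PM.
From 4:52 PM to 6:27 PM is 95 minutes.

95 minutes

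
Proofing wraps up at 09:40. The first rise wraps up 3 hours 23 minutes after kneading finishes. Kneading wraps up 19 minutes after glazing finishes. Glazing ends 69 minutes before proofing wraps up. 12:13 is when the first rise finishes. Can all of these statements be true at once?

Yes

Glazing ends at 09:40 − 69 min = 08:31.
Kneading ends at 08:31 + 19 min = 08:50.
The first rise ends at 08:50 + 203 min = 12:13.
That matches the stated 12:13, so the schedule is consistent.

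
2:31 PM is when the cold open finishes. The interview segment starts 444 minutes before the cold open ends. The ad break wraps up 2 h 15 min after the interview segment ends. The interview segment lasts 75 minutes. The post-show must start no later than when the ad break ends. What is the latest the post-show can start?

10:37 AM

The interview segment starts at 2:31 PM − 444 min = 7:07 AM.
The interview segment ends at 7:07 AM + 75 min = 8:22 AM.
The ad break ends at 8:22 AM + 135 min = 10:37 AM.
The post-show is bounded by the ad break, so the latest it can start is 10:37 AM.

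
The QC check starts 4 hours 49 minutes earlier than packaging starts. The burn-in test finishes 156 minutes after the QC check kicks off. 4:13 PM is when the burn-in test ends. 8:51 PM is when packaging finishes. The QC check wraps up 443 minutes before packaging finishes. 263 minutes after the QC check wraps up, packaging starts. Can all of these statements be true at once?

No

The QC check ends at 8:51 PM − 443 min = 1:28 PM.
Packaging starts at 1:28 PM + 263 min = 5:51 PM.
The QC check starts at 5:51 PM − 289 min = 1:02 PM.
The burn-in test ends at 1:02 PM + 156 min = 3:38 PM.
But the burn-in test is also said to end at 4:13 PM — a 35-minute conflict.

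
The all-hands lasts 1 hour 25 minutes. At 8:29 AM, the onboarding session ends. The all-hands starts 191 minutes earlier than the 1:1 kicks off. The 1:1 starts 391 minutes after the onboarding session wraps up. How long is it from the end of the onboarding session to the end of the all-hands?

4 h 45 min

The 1:1 starts at 8:29 AM + 391 min = 3:00 PM.
The all-hands starts at 3:00 PM − 191 min = 11:49 AM.
The all-hands ends at 11:49 AM + 85 min = 1:14 PM.
From 8:29 AM to 1:14 PM is 4 h 45 min.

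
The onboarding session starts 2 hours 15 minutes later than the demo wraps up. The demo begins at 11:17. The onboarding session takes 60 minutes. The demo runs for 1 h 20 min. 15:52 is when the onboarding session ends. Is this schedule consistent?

The demo ends at 11:17 + 80 min = 12:37.
The onboarding session starts at 12:37 + 135 min = 14:52.
The onboarding session ends at 14:52 + 60 min = 15:52.
That matches the stated 15:52, so the schedule is consistent.

Yes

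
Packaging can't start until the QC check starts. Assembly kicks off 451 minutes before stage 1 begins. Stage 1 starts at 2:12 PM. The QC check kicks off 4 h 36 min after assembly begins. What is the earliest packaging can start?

Assembly starts at 2:12 PM − 451 min = 6:41 AM.
The QC check starts at 6:41 AM + 276 min = 11:17 AM.
Packaging is bounded by the QC check, so the earliest it can start is 11:17 AM.

11:17 AM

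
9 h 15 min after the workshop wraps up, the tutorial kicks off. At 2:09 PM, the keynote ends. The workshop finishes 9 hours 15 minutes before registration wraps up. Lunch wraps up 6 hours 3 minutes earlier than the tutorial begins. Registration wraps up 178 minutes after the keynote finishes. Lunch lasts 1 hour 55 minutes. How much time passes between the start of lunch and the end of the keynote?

Registration ends at 2:09 PM + 178 min = 5:07 PM.
The workshop ends at 5:07 PM − 555 min = 7:52 AM.
The tutorial starts at 7:52 AM + 555 min = 5:07 PM.
Lunch ends at 5:07 PM − 363 min = 11:04 AM.
Lunch starts at 11:04 AM − 115 min = 9:09 AM.
From 9:09 AM to 2:09 PM is 5 hours.

5 hours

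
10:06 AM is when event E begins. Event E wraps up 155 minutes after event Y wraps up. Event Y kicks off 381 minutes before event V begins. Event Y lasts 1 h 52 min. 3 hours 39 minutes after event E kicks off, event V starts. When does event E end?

11:51 AM

Event V starts at 10:06 AM + 219 min = 1:45 PM.
Event Y starts at 1:45 PM − 381 min = 7:24 AM.
Event Y ends at 7:24 AM + 112 min = 9:16 AM.
Event E ends at 9:16 AM + 155 min = 11:51 AM.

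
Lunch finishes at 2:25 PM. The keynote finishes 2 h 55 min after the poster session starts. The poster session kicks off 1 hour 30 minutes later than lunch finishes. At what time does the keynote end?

6:50 PM

The poster session starts at 2:25 PM + 90 min = 3:55 PM.
The keynote ends at 3:55 PM + 175 min = 6:50 PM.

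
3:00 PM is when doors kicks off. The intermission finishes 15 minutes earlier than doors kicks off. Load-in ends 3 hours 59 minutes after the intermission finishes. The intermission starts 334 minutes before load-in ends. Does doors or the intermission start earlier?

the intermission

The intermission ends at 3:00 PM − 15 min = 2:45 PM.
Load-in ends at 2:45 PM + 239 min = 6:44 PM.
The intermission starts at 6:44 PM − 334 min = 1:10 PM.
Doors starts at 3:00 PM and the intermission starts at 1:10 PM, so the intermission is first.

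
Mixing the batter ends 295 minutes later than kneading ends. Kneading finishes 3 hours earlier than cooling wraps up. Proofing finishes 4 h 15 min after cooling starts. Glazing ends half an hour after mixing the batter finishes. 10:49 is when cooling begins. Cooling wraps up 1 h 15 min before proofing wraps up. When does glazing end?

Proofing ends at 10:49 + 255 min = 15:04.
Cooling ends at 15:04 − 75 min = 13:49.
Kneading ends at 13:49 − 180 min = 10:49.
Mixing the batter ends at 10:49 + 295 min = 15:44.
Glazing ends at 15:44 + 30 min = 16:14.

16:14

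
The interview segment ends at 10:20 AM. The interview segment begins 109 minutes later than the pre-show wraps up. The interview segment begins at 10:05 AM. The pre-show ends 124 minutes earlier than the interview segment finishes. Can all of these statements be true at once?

The pre-show ends at 10:20 AM − 124 min = 8:16 AM.
The interview segment starts at 8:16 AM + 109 min = 10:05 AM.
That matches the stated 10:05 AM, so the schedule is consistent.

Yes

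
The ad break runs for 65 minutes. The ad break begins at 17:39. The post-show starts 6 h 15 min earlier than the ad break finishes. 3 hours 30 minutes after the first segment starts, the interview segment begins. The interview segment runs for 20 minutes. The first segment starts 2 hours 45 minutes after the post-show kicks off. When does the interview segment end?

The ad break ends at 17:39 + 65 min = 18:44.
The post-show starts at 18:44 − 375 min = 12:29.
The first segment starts at 12:29 + 165 min = 15:14.
The interview segment starts at 15:14 + 210 min = 18:44.
The interview segment ends at 18:44 + 20 min = 19:04.

19:04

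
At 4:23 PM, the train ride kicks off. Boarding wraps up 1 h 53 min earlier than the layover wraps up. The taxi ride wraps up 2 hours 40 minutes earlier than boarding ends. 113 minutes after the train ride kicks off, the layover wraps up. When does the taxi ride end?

1:43 PM

The layover ends at 4:23 PM + 113 min = 6:16 PM.
Boarding ends at 6:16 PM − 113 min = 4:23 PM.
The taxi ride ends at 4:23 PM − 160 min = 1:43 PM.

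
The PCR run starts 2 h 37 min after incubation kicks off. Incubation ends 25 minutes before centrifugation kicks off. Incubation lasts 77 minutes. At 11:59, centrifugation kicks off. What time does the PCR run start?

12:54

Incubation ends at 11:59 − 25 min = 11:34.
Incubation starts at 11:34 − 77 min = 10:17.
The PCR run starts at 10:17 + 157 min = 12:54.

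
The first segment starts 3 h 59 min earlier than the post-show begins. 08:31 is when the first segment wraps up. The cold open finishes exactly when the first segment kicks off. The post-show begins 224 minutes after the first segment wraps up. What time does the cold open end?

The post-show starts at 08:31 + 224 min = 12:15.
The first segment starts at 12:15 − 239 min = 08:16.
So the cold open ends at 08:16.

08:16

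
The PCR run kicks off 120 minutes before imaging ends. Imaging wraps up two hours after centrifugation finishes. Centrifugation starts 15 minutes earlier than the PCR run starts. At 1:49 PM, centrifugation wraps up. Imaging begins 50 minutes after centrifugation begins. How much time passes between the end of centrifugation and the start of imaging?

Imaging ends at 1:49 PM + 120 min = 3:49 PM.
The PCR run starts at 3:49 PM − 120 min = 1:49 PM.
Centrifugation starts at 1:49 PM − 15 min = 1:34 PM.
Imaging starts at 1:34 PM + 50 min = 2:24 PM.
From 1:49 PM to 2:24 PM is 35 minutes.

35 minutes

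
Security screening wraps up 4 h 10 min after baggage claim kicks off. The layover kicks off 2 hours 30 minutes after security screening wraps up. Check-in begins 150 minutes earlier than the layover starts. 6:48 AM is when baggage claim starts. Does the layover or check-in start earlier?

Security screening ends at 6:48 AM + 250 min = 10:58 AM.
The layover starts at 10:58 AM + 150 min = 1:28 PM.
Check-in starts at 1:28 PM − 150 min = 10:58 AM.
The layover starts at 1:28 PM and check-in starts at 10:58 AM, so check-in is first.

check-in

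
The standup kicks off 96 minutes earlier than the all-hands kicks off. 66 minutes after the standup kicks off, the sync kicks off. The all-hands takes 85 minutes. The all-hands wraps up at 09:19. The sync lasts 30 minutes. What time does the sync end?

The all-hands starts at 09:19 − 85 min = 07:54.
The standup starts at 07:54 − 96 min = 06:18.
The sync starts at 06:18 + 66 min = 07:24.
The sync ends at 07:24 + 30 min = 07:54.

07:54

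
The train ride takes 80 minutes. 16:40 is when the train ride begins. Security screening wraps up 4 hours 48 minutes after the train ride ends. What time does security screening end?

The train ride ends at 16:40 + 80 min = 18:00.
Security screening ends at 18:00 + 288 min = 22:48.

22:48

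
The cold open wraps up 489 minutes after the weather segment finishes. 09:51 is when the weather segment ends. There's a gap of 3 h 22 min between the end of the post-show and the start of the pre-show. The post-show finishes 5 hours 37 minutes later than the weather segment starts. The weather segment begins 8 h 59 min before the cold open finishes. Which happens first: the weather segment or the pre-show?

the weather segment

The cold open ends at 09:51 + 489 min = 18:00.
The weather segment starts at 18:00 − 539 min = 09:01.
The post-show ends at 09:01 + 337 min = 14:38.
The pre-show starts at 14:38 + 202 min = 18:00.
The weather segment starts at 09:01 and the pre-show starts at 18:00, so the weather segment is first.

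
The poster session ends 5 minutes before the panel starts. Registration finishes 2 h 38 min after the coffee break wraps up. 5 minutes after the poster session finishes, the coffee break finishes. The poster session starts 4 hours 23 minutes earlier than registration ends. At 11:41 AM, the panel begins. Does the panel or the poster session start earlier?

the poster session

The poster session ends at 11:41 AM − 5 min = 11:36 AM.
The coffee break ends at 11:36 AM + 5 min = 11:41 AM.
Registration ends at 11:41 AM + 158 min = 2:19 PM.
The poster session starts at 2:19 PM − 263 min = 9:56 AM.
The panel starts at 11:41 AM and the poster session starts at 9:56 AM, so the poster session is first.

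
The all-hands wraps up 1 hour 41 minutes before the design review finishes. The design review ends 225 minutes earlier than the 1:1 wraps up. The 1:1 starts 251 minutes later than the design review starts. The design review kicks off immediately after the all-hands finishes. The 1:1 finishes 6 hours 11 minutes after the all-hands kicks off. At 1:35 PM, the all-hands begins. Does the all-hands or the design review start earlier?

the all-hands

The 1:1 ends at 1:35 PM + 371 min = 7:46 PM.
The design review ends at 7:46 PM − 225 min = 4:01 PM.
The all-hands ends at 4:01 PM − 101 min = 2:20 PM.
So the design review starts at 2:20 PM.
The all-hands starts at 1:35 PM and the design review starts at 2:20 PM, so the all-hands is first.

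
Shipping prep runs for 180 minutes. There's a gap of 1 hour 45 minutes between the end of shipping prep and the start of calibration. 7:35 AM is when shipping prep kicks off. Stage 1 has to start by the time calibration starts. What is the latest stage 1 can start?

12:20 PM

Shipping prep ends at 7:35 AM + 180 min = 10:35 AM.
Calibration starts at 10:35 AM + 105 min = 12:20 PM.
Stage 1 is bounded by calibration, so the latest it can start is 12:20 PM.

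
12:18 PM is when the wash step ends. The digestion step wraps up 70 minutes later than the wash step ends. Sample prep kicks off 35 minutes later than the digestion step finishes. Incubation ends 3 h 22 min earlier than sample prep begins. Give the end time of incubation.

The digestion step ends at 12:18 PM + 70 min = 1:28 PM.
Sample prep starts at 1:28 PM + 35 min = 2:03 PM.
Incubation ends at 2:03 PM − 202 min = 10:41 AM.

10:41 AM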